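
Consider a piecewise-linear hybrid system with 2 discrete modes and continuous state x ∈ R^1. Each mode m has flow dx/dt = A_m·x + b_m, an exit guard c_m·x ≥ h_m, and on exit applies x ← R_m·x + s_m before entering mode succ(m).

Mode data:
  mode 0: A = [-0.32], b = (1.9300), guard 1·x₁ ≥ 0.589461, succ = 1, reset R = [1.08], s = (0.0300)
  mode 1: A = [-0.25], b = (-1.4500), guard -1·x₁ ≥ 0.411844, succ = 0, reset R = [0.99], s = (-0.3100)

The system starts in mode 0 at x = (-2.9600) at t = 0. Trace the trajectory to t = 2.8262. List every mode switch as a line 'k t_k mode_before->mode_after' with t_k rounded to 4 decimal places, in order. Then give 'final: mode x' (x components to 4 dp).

1 1.5692 0->1
2 2.2990 1->0
final: 0 0.3300

Mode 0: guard c·x = 0.5895 hit at Δt = 1.5692 (t = 1.5692), x⁻ = (0.5895) → reset → x⁺ = (0.6666), jump to mode 1
Mode 1: guard c·x = 0.4118 hit at Δt = 0.7298 (t = 2.2990), x⁻ = (-0.4118) → reset → x⁺ = (-0.7177), jump to mode 0
Mode 0: flow for 0.5272 to horizon, guard not reached → x = (0.3300)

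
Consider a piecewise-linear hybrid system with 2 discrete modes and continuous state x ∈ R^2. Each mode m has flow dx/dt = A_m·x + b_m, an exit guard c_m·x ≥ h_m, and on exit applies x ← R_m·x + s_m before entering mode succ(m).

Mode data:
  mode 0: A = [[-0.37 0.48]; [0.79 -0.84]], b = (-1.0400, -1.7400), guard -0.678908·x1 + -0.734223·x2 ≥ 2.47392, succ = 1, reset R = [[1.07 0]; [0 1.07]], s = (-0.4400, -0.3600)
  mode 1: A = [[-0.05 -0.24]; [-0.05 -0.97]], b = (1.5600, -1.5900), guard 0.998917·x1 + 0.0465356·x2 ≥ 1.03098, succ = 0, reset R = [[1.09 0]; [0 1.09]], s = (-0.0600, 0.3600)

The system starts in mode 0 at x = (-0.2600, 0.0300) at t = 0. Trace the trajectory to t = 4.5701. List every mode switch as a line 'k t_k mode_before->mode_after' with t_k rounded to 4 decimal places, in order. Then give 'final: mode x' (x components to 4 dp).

1 1.1608 0->1
2 2.7569 1->0
3 4.1206 0->1
final: 1 -0.8458 -2.2811

Mode 0: guard c·x = 2.4739 hit at Δt = 1.1608 (t = 1.1608), x⁻ = (-1.6201, -1.8714) → reset → x⁺ = (-2.1735, -2.3624), jump to mode 1
Mode 1: guard c·x = 1.0310 hit at Δt = 1.5961 (t = 2.7569), x⁻ = (1.1155, -1.7895) → reset → x⁺ = (1.1559, -1.5906), jump to mode 0
Mode 0: guard c·x = 2.4739 hit at Δt = 1.3637 (t = 4.1206), x⁻ = (-1.3106, -2.1576) → reset → x⁺ = (-1.8424, -2.6686), jump to mode 1
Mode 1: flow for 0.4495 to horizon, guard not reached → x = (-0.8458, -2.2811)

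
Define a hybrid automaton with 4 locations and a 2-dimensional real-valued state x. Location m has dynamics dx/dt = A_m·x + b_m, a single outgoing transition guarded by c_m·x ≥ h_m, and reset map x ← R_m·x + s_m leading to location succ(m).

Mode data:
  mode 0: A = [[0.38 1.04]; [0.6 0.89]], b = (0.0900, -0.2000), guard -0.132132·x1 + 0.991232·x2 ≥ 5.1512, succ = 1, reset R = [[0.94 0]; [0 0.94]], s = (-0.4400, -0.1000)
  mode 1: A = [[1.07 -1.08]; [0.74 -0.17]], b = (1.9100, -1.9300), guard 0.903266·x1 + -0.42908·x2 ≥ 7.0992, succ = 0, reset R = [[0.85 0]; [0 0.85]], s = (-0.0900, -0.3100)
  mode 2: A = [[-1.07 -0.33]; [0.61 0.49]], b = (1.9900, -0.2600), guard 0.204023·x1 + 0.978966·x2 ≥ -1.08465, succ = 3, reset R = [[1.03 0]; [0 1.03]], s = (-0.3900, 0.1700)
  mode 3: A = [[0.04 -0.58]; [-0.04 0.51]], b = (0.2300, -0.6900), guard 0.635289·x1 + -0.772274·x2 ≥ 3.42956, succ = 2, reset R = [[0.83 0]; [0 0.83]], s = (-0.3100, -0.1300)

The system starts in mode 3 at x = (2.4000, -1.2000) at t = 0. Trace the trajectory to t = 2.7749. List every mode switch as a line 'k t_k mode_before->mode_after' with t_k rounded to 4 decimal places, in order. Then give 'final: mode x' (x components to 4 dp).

Mode 3: guard c·x = 3.4296 hit at Δt = 0.4828 (t = 0.4828), x⁻ = (3.0022, -1.9712) → reset → x⁺ = (2.1818, -1.7661), jump to mode 2
Mode 2: guard c·x = -1.0846 hit at Δt = 0.6509 (t = 1.1337), x⁻ = (2.2789, -1.5829) → reset → x⁺ = (1.9573, -1.4604), jump to mode 3
Mode 3: guard c·x = 3.4296 hit at Δt = 0.4766 (t = 1.6104), x⁻ = (2.6228, -2.2833) → reset → x⁺ = (1.8669, -2.0251), jump to mode 2
Mode 2: flow for 1.1645 to horizon, guard not reached → x = (2.3053, -1.9685)

1 0.4828 3->2
2 1.1337 2->3
3 1.6104 3->2
final: 2 2.3053 -1.9685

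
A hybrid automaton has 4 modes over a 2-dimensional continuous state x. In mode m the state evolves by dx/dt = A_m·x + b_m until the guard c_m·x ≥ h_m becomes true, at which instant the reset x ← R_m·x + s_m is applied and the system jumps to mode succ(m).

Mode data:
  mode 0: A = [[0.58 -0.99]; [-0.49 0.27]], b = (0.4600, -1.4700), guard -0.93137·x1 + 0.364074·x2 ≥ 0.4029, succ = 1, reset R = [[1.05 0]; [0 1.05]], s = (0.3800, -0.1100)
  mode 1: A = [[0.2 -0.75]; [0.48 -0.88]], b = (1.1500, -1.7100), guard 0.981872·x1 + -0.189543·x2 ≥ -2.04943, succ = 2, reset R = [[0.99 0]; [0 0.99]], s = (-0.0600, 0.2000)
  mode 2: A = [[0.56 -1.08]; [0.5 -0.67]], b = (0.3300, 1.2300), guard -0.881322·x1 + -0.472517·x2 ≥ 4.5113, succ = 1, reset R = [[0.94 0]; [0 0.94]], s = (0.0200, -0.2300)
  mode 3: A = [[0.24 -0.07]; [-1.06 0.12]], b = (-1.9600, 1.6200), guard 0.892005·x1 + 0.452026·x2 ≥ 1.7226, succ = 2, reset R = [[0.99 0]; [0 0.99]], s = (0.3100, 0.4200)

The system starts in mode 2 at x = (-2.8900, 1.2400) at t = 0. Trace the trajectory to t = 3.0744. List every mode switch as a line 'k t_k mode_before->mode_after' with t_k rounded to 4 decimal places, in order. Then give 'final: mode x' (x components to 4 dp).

1 0.8509 2->1
2 2.1687 1->2
final: 2 -1.5736 -1.2349

Mode 2: guard c·x = 4.5113 hit at Δt = 0.8509 (t = 0.8509), x⁻ = (-5.2015, 0.1542) → reset → x⁺ = (-4.8694, -0.0850), jump to mode 1
Mode 1: guard c·x = -2.0494 hit at Δt = 1.3178 (t = 2.1687), x⁻ = (-2.6239, -2.7799) → reset → x⁺ = (-2.6577, -2.5521), jump to mode 2
Mode 2: flow for 0.9057 to horizon, guard not reached → x = (-1.5736, -1.2349)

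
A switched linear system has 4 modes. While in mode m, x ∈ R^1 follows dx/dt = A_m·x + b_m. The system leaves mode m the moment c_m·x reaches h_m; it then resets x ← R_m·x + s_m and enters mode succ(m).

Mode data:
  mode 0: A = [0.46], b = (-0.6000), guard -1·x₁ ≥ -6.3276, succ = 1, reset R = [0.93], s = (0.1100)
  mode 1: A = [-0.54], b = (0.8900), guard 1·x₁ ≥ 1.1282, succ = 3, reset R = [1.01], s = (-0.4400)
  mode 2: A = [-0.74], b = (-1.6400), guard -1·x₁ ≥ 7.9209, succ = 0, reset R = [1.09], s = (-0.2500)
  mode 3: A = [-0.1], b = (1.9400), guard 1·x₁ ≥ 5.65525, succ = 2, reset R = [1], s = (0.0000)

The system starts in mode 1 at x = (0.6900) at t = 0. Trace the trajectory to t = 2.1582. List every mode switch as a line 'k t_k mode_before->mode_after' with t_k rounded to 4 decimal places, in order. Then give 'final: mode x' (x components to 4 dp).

1 1.1320 1->3
final: 3 2.5234

Mode 1: guard c·x = 1.1282 hit at Δt = 1.1320 (t = 1.1320), x⁻ = (1.1282) → reset → x⁺ = (0.6995), jump to mode 3
Mode 3: flow for 1.0262 to horizon, guard not reached → x = (2.5234)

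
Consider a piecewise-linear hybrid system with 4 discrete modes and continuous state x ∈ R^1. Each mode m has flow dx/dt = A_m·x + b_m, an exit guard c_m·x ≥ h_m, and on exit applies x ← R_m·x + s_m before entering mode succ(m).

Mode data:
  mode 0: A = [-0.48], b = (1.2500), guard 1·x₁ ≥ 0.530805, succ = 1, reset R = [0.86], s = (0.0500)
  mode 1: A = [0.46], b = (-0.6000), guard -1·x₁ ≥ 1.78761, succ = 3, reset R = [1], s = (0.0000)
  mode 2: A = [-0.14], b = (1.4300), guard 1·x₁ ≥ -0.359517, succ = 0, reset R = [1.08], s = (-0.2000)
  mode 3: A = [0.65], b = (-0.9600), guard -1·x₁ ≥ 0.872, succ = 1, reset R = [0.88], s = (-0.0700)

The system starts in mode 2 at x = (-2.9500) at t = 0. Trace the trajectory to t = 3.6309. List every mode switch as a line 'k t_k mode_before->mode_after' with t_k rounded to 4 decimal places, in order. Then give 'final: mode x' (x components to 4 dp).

Mode 2: guard c·x = -0.3595 hit at Δt = 1.5652 (t = 1.5652), x⁻ = (-0.3595) → reset → x⁺ = (-0.5883), jump to mode 0
Mode 0: guard c·x = 0.5308 hit at Δt = 0.8992 (t = 2.4644), x⁻ = (0.5308) → reset → x⁺ = (0.5065), jump to mode 1
Mode 1: flow for 1.1665 to horizon, guard not reached → x = (-0.0601)

1 1.5652 2->0
2 2.4644 0->1
final: 1 -0.0601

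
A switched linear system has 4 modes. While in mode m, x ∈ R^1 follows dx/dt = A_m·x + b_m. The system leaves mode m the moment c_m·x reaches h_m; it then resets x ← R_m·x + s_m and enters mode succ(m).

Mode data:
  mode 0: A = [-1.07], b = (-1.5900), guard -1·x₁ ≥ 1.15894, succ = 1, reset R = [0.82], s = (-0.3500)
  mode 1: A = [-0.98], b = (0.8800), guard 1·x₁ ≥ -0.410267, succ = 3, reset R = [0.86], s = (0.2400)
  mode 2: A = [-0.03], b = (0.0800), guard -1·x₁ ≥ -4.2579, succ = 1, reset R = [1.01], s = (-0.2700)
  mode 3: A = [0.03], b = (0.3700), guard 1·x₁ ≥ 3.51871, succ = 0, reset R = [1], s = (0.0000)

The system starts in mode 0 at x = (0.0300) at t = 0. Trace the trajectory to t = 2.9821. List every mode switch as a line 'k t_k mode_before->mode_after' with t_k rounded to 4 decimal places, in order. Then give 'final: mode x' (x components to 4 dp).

1 1.4334 0->1
2 1.9630 1->3
final: 3 0.2666

Mode 0: guard c·x = 1.1589 hit at Δt = 1.4334 (t = 1.4334), x⁻ = (-1.1589) → reset → x⁺ = (-1.3003), jump to mode 1
Mode 1: guard c·x = -0.4103 hit at Δt = 0.5296 (t = 1.9630), x⁻ = (-0.4103) → reset → x⁺ = (-0.1128), jump to mode 3
Mode 3: flow for 1.0191 to horizon, guard not reached → x = (0.2666)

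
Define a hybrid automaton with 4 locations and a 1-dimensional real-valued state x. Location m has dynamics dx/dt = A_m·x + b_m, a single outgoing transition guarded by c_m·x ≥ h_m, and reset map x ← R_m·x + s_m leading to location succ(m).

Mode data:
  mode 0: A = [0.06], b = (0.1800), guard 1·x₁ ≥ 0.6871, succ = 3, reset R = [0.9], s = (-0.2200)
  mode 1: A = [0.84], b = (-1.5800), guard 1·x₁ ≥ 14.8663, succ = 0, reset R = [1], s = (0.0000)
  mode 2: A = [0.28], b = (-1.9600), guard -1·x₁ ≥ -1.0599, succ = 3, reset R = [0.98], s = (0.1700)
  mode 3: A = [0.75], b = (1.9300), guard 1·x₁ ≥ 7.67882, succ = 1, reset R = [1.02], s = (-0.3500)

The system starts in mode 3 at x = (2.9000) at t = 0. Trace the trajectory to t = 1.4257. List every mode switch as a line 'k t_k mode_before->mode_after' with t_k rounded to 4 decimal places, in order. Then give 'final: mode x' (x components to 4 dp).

Mode 3: guard c·x = 7.6788 hit at Δt = 0.8368 (t = 0.8368), x⁻ = (7.6788) → reset → x⁺ = (7.4824), jump to mode 1
Mode 1: flow for 0.5889 to horizon, guard not reached → x = (11.0671)

1 0.8368 3->1
final: 1 11.0671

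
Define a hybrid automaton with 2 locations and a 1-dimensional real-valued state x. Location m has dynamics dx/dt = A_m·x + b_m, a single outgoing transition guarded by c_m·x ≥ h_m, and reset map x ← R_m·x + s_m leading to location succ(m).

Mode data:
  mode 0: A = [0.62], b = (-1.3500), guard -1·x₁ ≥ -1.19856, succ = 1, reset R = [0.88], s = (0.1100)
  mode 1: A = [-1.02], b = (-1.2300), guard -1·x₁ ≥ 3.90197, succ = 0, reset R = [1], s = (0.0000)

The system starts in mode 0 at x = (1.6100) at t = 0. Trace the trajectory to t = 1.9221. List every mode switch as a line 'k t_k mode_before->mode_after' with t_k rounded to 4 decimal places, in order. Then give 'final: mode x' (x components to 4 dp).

Mode 0: guard c·x = -1.1986 hit at Δt = 0.8795 (t = 0.8795), x⁻ = (1.1986) → reset → x⁺ = (1.1647), jump to mode 1
Mode 1: flow for 1.0426 to horizon, guard not reached → x = (-0.3874)

1 0.8795 0->1
final: 1 -0.3874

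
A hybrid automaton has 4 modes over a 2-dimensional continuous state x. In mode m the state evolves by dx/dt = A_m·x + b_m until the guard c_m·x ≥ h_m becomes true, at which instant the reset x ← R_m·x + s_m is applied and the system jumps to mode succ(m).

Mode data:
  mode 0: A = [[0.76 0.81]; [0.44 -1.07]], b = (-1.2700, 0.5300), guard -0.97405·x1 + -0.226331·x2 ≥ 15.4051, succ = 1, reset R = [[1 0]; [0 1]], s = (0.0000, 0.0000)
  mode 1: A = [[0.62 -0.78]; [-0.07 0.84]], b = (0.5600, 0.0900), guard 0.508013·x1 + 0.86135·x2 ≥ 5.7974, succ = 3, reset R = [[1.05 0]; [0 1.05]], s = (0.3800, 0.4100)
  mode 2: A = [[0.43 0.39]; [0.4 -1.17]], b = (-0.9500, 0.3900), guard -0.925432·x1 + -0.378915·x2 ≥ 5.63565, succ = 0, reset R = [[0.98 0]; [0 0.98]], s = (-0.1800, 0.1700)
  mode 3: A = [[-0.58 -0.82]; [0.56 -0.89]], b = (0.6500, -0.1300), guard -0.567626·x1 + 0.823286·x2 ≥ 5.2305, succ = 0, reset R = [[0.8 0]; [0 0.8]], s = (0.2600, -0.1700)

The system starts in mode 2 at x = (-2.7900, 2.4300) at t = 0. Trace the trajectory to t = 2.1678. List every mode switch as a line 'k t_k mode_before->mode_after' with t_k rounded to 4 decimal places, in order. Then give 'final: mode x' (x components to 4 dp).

1 1.3048 2->0
final: 0 -14.1231 -2.3009

Mode 2: guard c·x = 5.6357 hit at Δt = 1.3048 (t = 1.3048), x⁻ = (-5.9213, -0.4114) → reset → x⁺ = (-5.9829, -0.2332), jump to mode 0
Mode 0: flow for 0.8630 to horizon, guard not reached → x = (-14.1231, -2.3009)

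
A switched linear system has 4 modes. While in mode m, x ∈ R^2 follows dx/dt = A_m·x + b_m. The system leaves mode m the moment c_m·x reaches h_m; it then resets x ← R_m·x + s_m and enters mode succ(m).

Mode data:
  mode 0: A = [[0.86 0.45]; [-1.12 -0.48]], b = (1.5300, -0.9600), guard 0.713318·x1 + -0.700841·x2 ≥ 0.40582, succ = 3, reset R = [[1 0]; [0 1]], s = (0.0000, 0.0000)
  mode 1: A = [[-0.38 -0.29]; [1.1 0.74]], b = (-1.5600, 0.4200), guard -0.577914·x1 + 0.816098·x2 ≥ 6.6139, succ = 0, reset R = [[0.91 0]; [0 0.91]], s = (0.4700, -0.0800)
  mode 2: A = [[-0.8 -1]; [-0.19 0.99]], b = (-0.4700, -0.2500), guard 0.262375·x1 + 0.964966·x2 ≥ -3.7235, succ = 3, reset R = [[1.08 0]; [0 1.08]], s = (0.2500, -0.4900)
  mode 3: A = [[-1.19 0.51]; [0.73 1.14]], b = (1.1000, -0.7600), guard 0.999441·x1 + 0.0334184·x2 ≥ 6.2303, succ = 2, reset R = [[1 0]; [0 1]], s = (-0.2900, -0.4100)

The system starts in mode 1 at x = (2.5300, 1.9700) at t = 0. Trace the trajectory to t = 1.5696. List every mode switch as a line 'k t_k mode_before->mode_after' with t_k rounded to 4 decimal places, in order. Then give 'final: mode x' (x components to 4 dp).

1 1.1485 1->0
final: 0 1.3087 4.8400

Mode 1: guard c·x = 6.6139 hit at Δt = 1.1485 (t = 1.1485), x⁻ = (-1.1228, 7.3092) → reset → x⁺ = (-0.5518, 6.5714), jump to mode 0
Mode 0: flow for 0.4211 to horizon, guard not reached → x = (1.3087, 4.8400)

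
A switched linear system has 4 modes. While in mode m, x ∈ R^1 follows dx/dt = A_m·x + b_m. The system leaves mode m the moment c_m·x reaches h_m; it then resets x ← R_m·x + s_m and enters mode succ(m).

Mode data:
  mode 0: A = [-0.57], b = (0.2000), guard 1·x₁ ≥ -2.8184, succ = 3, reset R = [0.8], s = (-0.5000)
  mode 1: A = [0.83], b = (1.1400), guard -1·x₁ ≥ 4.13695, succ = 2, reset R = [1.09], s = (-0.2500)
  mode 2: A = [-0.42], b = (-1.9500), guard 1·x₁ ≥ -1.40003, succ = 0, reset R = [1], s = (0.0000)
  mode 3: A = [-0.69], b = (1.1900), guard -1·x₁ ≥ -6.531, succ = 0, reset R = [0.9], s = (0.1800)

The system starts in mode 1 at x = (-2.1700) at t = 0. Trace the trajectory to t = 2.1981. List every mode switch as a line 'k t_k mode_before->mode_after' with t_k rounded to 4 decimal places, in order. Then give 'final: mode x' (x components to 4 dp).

1 1.4988 1->2
final: 2 -4.7296

Mode 1: guard c·x = 4.1369 hit at Δt = 1.4988 (t = 1.4988), x⁻ = (-4.1370) → reset → x⁺ = (-4.7593), jump to mode 2
Mode 2: flow for 0.6993 to horizon, guard not reached → x = (-4.7296)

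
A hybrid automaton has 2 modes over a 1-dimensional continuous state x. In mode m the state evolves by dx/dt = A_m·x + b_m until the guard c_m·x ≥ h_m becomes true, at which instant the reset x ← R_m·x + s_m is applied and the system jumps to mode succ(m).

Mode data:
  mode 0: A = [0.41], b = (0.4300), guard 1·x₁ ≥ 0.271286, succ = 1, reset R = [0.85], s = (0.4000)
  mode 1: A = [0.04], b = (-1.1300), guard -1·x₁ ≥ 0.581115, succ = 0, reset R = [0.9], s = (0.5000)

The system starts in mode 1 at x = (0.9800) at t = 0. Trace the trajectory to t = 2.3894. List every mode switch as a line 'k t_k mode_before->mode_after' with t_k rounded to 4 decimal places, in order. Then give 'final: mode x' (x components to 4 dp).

1 1.3917 1->0
2 2.0069 0->1
final: 1 0.2048

Mode 1: guard c·x = 0.5811 hit at Δt = 1.3917 (t = 1.3917), x⁻ = (-0.5811) → reset → x⁺ = (-0.0230), jump to mode 0
Mode 0: guard c·x = 0.2713 hit at Δt = 0.6152 (t = 2.0069), x⁻ = (0.2713) → reset → x⁺ = (0.6306), jump to mode 1
Mode 1: flow for 0.3825 to horizon, guard not reached → x = (0.2048)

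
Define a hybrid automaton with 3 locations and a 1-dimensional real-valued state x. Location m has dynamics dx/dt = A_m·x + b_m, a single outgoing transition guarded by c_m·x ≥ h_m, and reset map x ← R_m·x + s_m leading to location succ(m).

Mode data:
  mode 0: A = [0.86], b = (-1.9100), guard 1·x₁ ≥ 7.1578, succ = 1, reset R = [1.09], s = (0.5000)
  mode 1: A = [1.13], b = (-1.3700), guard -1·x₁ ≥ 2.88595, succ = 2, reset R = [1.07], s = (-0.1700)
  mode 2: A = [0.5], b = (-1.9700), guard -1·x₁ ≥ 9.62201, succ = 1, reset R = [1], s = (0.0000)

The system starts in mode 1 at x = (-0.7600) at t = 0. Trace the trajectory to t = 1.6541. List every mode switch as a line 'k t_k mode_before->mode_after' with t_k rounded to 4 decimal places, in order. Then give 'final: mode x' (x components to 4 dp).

Mode 1: guard c·x = 2.8859 hit at Δt = 0.6472 (t = 0.6472), x⁻ = (-2.8860) → reset → x⁺ = (-3.2580), jump to mode 2
Mode 2: flow for 1.0069 to horizon, guard not reached → x = (-7.9685)

1 0.6472 1->2
final: 2 -7.9685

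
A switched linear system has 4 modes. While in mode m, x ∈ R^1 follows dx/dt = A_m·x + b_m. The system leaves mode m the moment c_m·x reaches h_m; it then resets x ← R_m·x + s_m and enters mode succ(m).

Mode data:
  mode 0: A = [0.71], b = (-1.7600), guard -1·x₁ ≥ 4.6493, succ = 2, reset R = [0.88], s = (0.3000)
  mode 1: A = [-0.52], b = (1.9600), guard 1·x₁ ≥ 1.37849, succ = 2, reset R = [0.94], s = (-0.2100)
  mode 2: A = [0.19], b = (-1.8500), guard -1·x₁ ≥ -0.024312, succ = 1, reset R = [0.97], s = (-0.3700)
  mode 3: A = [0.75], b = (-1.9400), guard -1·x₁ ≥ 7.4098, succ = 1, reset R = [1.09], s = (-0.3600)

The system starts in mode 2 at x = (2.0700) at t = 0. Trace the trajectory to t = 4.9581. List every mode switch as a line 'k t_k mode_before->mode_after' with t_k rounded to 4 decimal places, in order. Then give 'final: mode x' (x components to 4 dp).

1 1.2448 2->1
2 2.2894 1->2
3 2.8985 2->1
4 3.9431 1->2
5 4.5523 2->1
final: 1 0.4366

Mode 2: guard c·x = -0.0243 hit at Δt = 1.2448 (t = 1.2448), x⁻ = (0.0243) → reset → x⁺ = (-0.3464), jump to mode 1
Mode 1: guard c·x = 1.3785 hit at Δt = 1.0446 (t = 2.2894), x⁻ = (1.3785) → reset → x⁺ = (1.0858), jump to mode 2
Mode 2: guard c·x = -0.0243 hit at Δt = 0.6091 (t = 2.8985), x⁻ = (0.0243) → reset → x⁺ = (-0.3464), jump to mode 1
Mode 1: guard c·x = 1.3785 hit at Δt = 1.0446 (t = 3.9431), x⁻ = (1.3785) → reset → x⁺ = (1.0858), jump to mode 2
Mode 2: guard c·x = -0.0243 hit at Δt = 0.6091 (t = 4.5523), x⁻ = (0.0243) → reset → x⁺ = (-0.3464), jump to mode 1
Mode 1: flow for 0.4058 to horizon, guard not reached → x = (0.4366)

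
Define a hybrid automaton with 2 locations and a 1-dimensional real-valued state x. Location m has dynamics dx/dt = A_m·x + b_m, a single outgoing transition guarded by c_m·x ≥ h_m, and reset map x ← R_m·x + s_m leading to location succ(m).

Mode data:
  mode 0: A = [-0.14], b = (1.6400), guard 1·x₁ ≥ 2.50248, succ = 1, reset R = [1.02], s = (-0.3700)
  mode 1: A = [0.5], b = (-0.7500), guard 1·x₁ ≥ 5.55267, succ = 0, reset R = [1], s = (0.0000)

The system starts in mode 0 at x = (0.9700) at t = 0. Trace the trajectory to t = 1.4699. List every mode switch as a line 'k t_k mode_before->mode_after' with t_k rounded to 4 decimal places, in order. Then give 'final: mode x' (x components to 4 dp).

1 1.0992 0->1
final: 1 2.3215

Mode 0: guard c·x = 2.5025 hit at Δt = 1.0992 (t = 1.0992), x⁻ = (2.5025) → reset → x⁺ = (2.1825), jump to mode 1
Mode 1: flow for 0.3707 to horizon, guard not reached → x = (2.3215)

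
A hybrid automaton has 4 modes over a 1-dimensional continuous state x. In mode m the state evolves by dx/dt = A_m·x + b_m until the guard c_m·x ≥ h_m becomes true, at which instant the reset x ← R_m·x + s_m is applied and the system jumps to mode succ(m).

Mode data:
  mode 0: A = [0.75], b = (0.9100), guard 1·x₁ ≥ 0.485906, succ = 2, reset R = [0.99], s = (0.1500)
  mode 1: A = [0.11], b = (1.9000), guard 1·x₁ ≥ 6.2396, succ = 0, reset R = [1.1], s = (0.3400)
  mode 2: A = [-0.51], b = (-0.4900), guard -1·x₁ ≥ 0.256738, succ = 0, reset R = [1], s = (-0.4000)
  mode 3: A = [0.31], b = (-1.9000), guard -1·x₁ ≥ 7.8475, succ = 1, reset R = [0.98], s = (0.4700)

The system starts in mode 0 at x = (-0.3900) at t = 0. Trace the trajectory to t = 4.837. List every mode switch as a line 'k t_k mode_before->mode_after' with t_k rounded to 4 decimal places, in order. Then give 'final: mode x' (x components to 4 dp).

Mode 0: guard c·x = 0.4859 hit at Δt = 0.9661 (t = 0.9661), x⁻ = (0.4859) → reset → x⁺ = (0.6310), jump to mode 2
Mode 2: guard c·x = 0.2567 hit at Δt = 1.5996 (t = 2.5657), x⁻ = (-0.2567) → reset → x⁺ = (-0.6567), jump to mode 0
Mode 0: guard c·x = 0.4859 hit at Δt = 1.4881 (t = 4.0538), x⁻ = (0.4859) → reset → x⁺ = (0.6310), jump to mode 2
Mode 2: flow for 0.7832 to horizon, guard not reached → x = (0.1069)

1 0.9661 0->2
2 2.5657 2->0
3 4.0538 0->2
final: 2 0.1069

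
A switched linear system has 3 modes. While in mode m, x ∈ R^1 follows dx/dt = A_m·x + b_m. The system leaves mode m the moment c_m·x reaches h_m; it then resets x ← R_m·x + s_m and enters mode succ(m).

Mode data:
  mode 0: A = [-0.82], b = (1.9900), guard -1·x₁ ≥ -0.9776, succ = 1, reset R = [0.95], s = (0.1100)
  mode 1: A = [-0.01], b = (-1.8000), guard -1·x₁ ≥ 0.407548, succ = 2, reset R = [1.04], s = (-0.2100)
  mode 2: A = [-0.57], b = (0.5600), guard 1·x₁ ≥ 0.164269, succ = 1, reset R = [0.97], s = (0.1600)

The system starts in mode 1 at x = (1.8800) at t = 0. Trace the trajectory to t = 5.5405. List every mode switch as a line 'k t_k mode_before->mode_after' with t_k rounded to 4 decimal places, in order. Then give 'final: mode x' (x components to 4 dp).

1 1.2657 1->2
2 2.4601 2->1
3 2.8640 1->2
4 4.0584 2->1
5 4.4624 1->2
final: 2 0.1082

Mode 1: guard c·x = 0.4075 hit at Δt = 1.2657 (t = 1.2657), x⁻ = (-0.4075) → reset → x⁺ = (-0.6338), jump to mode 2
Mode 2: guard c·x = 0.1643 hit at Δt = 1.1944 (t = 2.4601), x⁻ = (0.1643) → reset → x⁺ = (0.3193), jump to mode 1
Mode 1: guard c·x = 0.4075 hit at Δt = 0.4039 (t = 2.8640), x⁻ = (-0.4075) → reset → x⁺ = (-0.6338), jump to mode 2
Mode 2: guard c·x = 0.1643 hit at Δt = 1.1944 (t = 4.0584), x⁻ = (0.1643) → reset → x⁺ = (0.3193), jump to mode 1
Mode 1: guard c·x = 0.4075 hit at Δt = 0.4039 (t = 4.4624), x⁻ = (-0.4075) → reset → x⁺ = (-0.6338), jump to mode 2
Mode 2: flow for 1.0781 to horizon, guard not reached → x = (0.1082)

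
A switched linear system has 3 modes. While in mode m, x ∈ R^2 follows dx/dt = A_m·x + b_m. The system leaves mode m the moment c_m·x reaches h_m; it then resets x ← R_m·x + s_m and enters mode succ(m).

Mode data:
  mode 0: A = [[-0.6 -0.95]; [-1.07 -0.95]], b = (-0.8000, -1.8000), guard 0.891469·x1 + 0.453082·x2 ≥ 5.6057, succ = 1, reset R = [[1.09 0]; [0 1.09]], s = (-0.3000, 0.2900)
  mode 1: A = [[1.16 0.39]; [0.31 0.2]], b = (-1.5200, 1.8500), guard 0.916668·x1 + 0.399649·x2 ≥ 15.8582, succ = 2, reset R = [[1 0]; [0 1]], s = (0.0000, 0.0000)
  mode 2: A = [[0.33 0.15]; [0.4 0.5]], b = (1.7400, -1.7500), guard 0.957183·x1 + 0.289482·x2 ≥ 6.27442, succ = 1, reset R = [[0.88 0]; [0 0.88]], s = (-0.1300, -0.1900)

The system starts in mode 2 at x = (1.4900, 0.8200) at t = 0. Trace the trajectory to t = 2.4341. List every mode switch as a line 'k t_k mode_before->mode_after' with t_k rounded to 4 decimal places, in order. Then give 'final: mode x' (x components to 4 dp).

Mode 2: guard c·x = 6.2744 hit at Δt = 1.5794 (t = 1.5794), x⁻ = (6.2987, 0.8476) → reset → x⁺ = (5.4129, 0.5559), jump to mode 1
Mode 1: flow for 0.8547 to horizon, guard not reached → x = (13.5827, 4.8703)

1 1.5794 2->1
final: 1 13.5827 4.8703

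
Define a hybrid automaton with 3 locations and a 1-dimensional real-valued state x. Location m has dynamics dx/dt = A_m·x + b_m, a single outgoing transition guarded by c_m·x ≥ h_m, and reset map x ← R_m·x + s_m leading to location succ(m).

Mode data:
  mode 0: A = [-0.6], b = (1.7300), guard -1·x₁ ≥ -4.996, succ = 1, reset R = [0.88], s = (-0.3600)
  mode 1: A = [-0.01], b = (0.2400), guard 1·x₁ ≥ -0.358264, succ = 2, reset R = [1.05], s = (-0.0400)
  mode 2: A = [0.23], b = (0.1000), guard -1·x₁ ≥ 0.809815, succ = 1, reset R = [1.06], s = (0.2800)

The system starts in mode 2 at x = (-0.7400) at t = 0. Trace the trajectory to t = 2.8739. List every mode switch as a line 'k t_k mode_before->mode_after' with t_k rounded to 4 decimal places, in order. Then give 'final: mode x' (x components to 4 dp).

1 0.8956 2->1
2 1.7953 1->2
final: 2 -0.4109

Mode 2: guard c·x = 0.8098 hit at Δt = 0.8956 (t = 0.8956), x⁻ = (-0.8098) → reset → x⁺ = (-0.5784), jump to mode 1
Mode 1: guard c·x = -0.3583 hit at Δt = 0.8997 (t = 1.7953), x⁻ = (-0.3583) → reset → x⁺ = (-0.4162), jump to mode 2
Mode 2: flow for 1.0786 to horizon, guard not reached → x = (-0.4109)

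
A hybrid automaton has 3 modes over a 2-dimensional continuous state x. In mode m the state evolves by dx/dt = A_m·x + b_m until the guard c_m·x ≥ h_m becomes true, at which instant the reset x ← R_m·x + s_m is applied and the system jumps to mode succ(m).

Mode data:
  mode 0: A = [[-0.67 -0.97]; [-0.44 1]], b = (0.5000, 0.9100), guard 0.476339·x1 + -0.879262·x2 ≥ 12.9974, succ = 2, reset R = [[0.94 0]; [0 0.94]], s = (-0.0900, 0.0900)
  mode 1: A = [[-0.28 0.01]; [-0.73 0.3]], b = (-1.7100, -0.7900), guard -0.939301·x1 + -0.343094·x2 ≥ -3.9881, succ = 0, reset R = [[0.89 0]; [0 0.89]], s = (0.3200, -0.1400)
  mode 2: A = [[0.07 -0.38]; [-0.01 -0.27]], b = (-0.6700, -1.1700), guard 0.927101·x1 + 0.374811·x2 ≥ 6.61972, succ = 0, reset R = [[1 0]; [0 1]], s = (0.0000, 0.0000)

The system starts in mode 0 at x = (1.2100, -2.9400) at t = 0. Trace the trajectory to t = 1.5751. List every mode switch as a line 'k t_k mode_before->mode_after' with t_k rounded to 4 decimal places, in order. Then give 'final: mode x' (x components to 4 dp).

1 1.2667 0->2
final: 2 7.0871 -10.0587

Mode 0: guard c·x = 12.9974 hit at Δt = 1.2667 (t = 1.2667), x⁻ = (6.4220, -11.3031) → reset → x⁺ = (5.9467, -10.5349), jump to mode 2
Mode 2: flow for 0.3084 to horizon, guard not reached → x = (7.0871, -10.0587)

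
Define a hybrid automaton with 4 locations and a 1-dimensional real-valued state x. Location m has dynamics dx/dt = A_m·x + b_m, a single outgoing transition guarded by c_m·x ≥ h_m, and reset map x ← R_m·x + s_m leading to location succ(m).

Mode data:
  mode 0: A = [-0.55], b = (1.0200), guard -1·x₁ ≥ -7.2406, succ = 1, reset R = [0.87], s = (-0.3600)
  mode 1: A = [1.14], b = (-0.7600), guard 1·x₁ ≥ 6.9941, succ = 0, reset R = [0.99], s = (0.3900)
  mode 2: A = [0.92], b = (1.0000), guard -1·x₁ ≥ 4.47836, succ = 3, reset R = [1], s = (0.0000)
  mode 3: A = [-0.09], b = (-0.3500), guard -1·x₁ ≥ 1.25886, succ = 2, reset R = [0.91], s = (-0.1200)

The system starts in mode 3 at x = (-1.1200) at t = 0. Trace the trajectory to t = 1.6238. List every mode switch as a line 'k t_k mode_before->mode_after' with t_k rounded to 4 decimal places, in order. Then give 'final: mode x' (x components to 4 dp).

1 0.5717 3->2
final: 2 -1.5571

Mode 3: guard c·x = 1.2589 hit at Δt = 0.5717 (t = 0.5717), x⁻ = (-1.2589) → reset → x⁺ = (-1.2656), jump to mode 2
Mode 2: flow for 1.0521 to horizon, guard not reached → x = (-1.5571)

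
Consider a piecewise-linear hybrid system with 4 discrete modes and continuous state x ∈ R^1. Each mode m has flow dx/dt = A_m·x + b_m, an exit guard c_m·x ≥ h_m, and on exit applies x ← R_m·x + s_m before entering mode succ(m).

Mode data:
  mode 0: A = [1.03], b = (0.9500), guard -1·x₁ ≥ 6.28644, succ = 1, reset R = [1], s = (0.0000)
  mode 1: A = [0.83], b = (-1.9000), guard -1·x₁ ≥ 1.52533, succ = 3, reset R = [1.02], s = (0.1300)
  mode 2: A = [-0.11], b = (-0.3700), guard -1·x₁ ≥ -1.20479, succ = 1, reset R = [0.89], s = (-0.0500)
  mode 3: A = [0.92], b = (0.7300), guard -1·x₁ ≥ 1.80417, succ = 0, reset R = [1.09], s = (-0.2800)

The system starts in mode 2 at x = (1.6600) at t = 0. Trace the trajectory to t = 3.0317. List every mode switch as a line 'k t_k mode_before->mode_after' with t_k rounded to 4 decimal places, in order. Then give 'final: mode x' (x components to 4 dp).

1 0.8635 2->1
2 2.1915 1->3
3 2.7012 3->0
final: 0 -2.7835

Mode 2: guard c·x = -1.2048 hit at Δt = 0.8635 (t = 0.8635), x⁻ = (1.2048) → reset → x⁺ = (1.0223), jump to mode 1
Mode 1: guard c·x = 1.5253 hit at Δt = 1.3280 (t = 2.1915), x⁻ = (-1.5253) → reset → x⁺ = (-1.4258), jump to mode 3
Mode 3: guard c·x = 1.8042 hit at Δt = 0.5097 (t = 2.7012), x⁻ = (-1.8042) → reset → x⁺ = (-2.2465), jump to mode 0
Mode 0: flow for 0.3305 to horizon, guard not reached → x = (-2.7835)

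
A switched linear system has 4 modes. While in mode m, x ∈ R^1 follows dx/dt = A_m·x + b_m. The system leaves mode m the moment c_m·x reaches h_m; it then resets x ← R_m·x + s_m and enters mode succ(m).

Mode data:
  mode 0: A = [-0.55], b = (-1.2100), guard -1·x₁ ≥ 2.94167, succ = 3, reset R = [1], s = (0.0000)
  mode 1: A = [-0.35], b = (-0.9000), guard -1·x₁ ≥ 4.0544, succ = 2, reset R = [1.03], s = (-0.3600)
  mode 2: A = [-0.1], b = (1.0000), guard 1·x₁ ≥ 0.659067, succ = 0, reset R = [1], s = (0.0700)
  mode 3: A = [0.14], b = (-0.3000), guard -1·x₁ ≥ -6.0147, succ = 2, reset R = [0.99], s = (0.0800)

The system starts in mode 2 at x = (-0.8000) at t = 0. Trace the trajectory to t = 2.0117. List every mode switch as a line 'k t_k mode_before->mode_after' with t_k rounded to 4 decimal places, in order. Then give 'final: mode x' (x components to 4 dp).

1 1.4514 2->0
final: 0 -0.0477

Mode 2: guard c·x = 0.6591 hit at Δt = 1.4514 (t = 1.4514), x⁻ = (0.6591) → reset → x⁺ = (0.7291), jump to mode 0
Mode 0: flow for 0.5603 to horizon, guard not reached → x = (-0.0477)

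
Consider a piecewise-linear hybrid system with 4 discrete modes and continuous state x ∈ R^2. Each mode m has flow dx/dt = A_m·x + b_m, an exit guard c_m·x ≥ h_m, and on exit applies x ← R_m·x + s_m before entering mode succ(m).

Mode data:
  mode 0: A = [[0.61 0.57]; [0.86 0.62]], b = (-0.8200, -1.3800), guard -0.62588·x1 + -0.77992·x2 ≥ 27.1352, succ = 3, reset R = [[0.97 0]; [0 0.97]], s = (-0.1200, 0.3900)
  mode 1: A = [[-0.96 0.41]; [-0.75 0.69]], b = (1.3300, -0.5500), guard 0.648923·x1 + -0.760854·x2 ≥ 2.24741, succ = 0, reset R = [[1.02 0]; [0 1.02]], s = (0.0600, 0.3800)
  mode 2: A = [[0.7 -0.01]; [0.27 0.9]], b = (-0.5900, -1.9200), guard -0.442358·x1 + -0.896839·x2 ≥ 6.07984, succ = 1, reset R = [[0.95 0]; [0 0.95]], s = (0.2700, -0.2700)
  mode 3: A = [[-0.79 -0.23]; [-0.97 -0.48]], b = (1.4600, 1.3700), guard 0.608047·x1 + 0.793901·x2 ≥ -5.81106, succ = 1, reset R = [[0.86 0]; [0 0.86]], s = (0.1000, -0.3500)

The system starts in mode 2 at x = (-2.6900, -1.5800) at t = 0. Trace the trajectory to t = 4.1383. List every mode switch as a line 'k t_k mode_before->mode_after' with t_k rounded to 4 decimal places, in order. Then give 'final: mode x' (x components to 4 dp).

1 0.5537 2->1
2 0.9894 1->0
3 2.0841 0->3
4 3.1834 3->1
5 3.6796 1->0
final: 0 -5.2212 -8.3902

Mode 2: guard c·x = 6.0798 hit at Δt = 0.5537 (t = 0.5537), x⁻ = (-4.3432, -4.6370) → reset → x⁺ = (-3.8560, -4.6751), jump to mode 1
Mode 1: guard c·x = 2.2474 hit at Δt = 0.4357 (t = 0.9894), x⁻ = (-2.7918, -5.3349) → reset → x⁺ = (-2.7876, -5.0616), jump to mode 0
Mode 0: guard c·x = 27.1352 hit at Δt = 1.0947 (t = 2.0841), x⁻ = (-16.1505, -21.8316) → reset → x⁺ = (-15.7860, -20.7867), jump to mode 3
Mode 3: guard c·x = -5.8111 hit at Δt = 1.0993 (t = 3.1834), x⁻ = (-3.9130, -4.3227) → reset → x⁺ = (-3.2651, -4.0675), jump to mode 1
Mode 1: guard c·x = 2.2474 hit at Δt = 0.4962 (t = 3.6796), x⁻ = (-2.2204, -4.8475) → reset → x⁺ = (-2.2048, -4.5645), jump to mode 0
Mode 0: flow for 0.4587 to horizon, guard not reached → x = (-5.2212, -8.3902)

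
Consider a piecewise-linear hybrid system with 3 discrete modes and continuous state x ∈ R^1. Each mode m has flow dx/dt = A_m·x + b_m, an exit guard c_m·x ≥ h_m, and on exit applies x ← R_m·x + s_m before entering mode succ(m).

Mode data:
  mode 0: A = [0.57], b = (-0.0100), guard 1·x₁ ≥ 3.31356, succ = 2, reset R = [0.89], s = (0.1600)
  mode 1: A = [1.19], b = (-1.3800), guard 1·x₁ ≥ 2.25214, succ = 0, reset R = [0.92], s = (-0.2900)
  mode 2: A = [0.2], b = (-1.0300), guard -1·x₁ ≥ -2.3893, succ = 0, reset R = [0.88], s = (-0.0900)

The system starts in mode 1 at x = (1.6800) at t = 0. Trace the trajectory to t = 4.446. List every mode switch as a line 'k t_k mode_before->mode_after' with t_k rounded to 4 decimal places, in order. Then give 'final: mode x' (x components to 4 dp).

Mode 1: guard c·x = 2.2521 hit at Δt = 0.6233 (t = 0.6233), x⁻ = (2.2521) → reset → x⁺ = (1.7820), jump to mode 0
Mode 0: guard c·x = 3.3136 hit at Δt = 1.0963 (t = 1.7196), x⁻ = (3.3136) → reset → x⁺ = (3.1091), jump to mode 2
Mode 2: guard c·x = -2.3893 hit at Δt = 1.5104 (t = 3.2300), x⁻ = (2.3893) → reset → x⁺ = (2.0126), jump to mode 0
Mode 0: guard c·x = 3.3136 hit at Δt = 0.8808 (t = 4.1108), x⁻ = (3.3136) → reset → x⁺ = (3.1091), jump to mode 2
Mode 2: flow for 0.3352 to horizon, guard not reached → x = (2.9675)

1 0.6233 1->0
2 1.7196 0->2
3 3.2300 2->0
4 4.1108 0->2
final: 2 2.9675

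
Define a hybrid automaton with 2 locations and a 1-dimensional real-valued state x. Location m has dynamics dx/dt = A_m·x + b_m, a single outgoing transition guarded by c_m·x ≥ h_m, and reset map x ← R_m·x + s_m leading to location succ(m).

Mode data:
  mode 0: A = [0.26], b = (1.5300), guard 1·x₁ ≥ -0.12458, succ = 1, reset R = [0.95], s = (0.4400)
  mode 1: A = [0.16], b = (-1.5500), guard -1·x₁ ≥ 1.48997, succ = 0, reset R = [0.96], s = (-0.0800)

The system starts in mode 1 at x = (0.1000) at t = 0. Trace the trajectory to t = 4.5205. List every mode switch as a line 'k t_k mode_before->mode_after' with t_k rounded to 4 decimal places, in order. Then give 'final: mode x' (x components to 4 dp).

Mode 1: guard c·x = 1.4900 hit at Δt = 0.9590 (t = 0.9590), x⁻ = (-1.4900) → reset → x⁺ = (-1.5104), jump to mode 0
Mode 0: guard c·x = -0.1246 hit at Δt = 1.0585 (t = 2.0175), x⁻ = (-0.1246) → reset → x⁺ = (0.3216), jump to mode 1
Mode 1: guard c·x = 1.4900 hit at Δt = 1.1052 (t = 3.1227), x⁻ = (-1.4900) → reset → x⁺ = (-1.5104), jump to mode 0
Mode 0: guard c·x = -0.1246 hit at Δt = 1.0585 (t = 4.1812), x⁻ = (-0.1246) → reset → x⁺ = (0.3216), jump to mode 1
Mode 1: flow for 0.3393 to horizon, guard not reached → x = (-0.2009)

1 0.9590 1->0
2 2.0175 0->1
3 3.1227 1->0
4 4.1812 0->1
final: 1 -0.2009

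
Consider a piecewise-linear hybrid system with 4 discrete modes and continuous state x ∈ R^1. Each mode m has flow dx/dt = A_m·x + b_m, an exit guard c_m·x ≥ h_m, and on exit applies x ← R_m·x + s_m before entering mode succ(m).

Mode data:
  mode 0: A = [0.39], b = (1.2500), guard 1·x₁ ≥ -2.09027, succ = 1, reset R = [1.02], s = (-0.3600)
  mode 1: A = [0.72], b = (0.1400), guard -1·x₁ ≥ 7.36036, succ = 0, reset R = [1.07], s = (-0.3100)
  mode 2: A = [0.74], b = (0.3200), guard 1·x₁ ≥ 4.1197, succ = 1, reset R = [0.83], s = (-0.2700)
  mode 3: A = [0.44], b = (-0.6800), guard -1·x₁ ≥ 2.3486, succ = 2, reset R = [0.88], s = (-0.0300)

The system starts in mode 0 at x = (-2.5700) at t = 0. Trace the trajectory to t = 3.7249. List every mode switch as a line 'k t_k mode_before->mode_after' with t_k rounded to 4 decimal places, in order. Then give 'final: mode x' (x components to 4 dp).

Mode 0: guard c·x = -2.0903 hit at Δt = 1.4427 (t = 1.4427), x⁻ = (-2.0903) → reset → x⁺ = (-2.4921), jump to mode 1
Mode 1: guard c·x = 7.3604 hit at Δt = 1.5798 (t = 3.0225), x⁻ = (-7.3604) → reset → x⁺ = (-8.1856), jump to mode 0
Mode 0: flow for 0.7024 to horizon, guard not reached → x = (-9.7551)

1 1.4427 0->1
2 3.0225 1->0
final: 0 -9.7551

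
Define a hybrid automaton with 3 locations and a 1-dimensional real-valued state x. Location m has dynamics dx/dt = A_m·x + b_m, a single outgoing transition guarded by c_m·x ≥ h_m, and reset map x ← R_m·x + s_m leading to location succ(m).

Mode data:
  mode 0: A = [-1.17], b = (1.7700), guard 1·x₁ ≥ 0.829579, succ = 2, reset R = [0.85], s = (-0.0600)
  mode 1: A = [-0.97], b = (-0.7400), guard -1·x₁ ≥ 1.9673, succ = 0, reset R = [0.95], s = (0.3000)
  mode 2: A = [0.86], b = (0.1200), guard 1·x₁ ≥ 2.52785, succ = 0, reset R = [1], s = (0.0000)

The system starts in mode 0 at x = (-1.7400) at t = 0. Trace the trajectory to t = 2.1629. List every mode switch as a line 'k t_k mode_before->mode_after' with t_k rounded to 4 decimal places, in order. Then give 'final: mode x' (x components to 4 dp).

Mode 0: guard c·x = 0.8296 hit at Δt = 1.3337 (t = 1.3337), x⁻ = (0.8296) → reset → x⁺ = (0.6451), jump to mode 2
Mode 2: flow for 0.8292 to horizon, guard not reached → x = (1.4615)

1 1.3337 0->2
final: 2 1.4615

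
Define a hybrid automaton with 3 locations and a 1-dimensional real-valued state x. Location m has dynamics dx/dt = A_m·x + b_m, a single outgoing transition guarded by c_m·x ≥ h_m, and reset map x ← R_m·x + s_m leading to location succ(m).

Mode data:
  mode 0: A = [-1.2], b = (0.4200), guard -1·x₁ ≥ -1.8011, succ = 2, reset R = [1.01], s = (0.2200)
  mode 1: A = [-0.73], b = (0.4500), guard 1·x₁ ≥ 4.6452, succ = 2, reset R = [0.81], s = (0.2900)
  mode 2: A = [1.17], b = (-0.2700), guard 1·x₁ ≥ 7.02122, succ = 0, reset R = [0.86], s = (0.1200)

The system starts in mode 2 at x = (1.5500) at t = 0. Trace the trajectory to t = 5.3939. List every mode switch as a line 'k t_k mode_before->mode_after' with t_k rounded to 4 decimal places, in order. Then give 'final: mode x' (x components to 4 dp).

Mode 2: guard c·x = 7.0212 hit at Δt = 1.4004 (t = 1.4004), x⁻ = (7.0212) → reset → x⁺ = (6.1582), jump to mode 0
Mode 0: guard c·x = -1.8011 hit at Δt = 1.1558 (t = 2.5562), x⁻ = (1.8011) → reset → x⁺ = (2.0391), jump to mode 2
Mode 2: guard c·x = 7.0212 hit at Δt = 1.1309 (t = 3.6871), x⁻ = (7.0212) → reset → x⁺ = (6.1582), jump to mode 0
Mode 0: guard c·x = -1.8011 hit at Δt = 1.1558 (t = 4.8429), x⁻ = (1.8011) → reset → x⁺ = (2.0391), jump to mode 2
Mode 2: flow for 0.5510 to horizon, guard not reached → x = (3.6765)

1 1.4004 2->0
2 2.5562 0->2
3 3.6871 2->0
4 4.8429 0->2
final: 2 3.6765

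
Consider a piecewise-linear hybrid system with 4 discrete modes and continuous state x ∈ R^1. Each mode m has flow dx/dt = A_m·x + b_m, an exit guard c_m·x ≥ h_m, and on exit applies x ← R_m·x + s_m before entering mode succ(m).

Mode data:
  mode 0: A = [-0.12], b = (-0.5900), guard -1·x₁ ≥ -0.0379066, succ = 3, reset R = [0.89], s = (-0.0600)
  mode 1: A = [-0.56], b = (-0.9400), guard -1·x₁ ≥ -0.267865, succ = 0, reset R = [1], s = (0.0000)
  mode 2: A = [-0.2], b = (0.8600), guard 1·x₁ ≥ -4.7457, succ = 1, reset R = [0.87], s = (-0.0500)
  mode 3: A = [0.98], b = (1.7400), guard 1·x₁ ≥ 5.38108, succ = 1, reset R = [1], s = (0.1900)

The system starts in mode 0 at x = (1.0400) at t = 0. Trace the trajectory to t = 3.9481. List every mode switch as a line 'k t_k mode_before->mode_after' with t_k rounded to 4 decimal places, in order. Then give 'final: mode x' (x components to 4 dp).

1 1.5350 0->3
2 2.9726 3->1
final: 1 2.5197

Mode 0: guard c·x = -0.0379 hit at Δt = 1.5350 (t = 1.5350), x⁻ = (0.0379) → reset → x⁺ = (-0.0263), jump to mode 3
Mode 3: guard c·x = 5.3811 hit at Δt = 1.4376 (t = 2.9726), x⁻ = (5.3811) → reset → x⁺ = (5.5711), jump to mode 1
Mode 1: flow for 0.9755 to horizon, guard not reached → x = (2.5197)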